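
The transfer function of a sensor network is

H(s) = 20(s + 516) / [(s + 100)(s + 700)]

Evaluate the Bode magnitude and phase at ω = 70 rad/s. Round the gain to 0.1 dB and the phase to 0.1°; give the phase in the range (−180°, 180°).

At s = jω = j70:
zero (s+516): 516 + j70 → |·| = √(516²+70²) = √271156 ≈ 520.73, ∠ = arctan(70/516) ≈ 7.73°
pole (s+100): 100 + j70 → |·| = √(100²+70²) = √14900 ≈ 122.07, ∠ = arctan(70/100) ≈ 34.99°
pole (s+700): 700 + j70 → |·| = √(700²+70²) = √494900 ≈ 703.49, ∠ = arctan(70/700) ≈ 5.71°
|H| = 20 · 520.73 / 85875 ≈ 0.12128
Gain = 20 log₁₀(0.12128) ≈ -18.32 dB
∠H = 7.73° − 40.70° = -32.97°

-18.3 dB, -33.0°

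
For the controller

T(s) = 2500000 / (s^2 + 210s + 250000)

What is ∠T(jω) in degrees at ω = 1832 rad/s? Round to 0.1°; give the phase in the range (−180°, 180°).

-172.9°

At s = jω = j1832:
quadratic: (j1832)² + 210·j1832 + 250000 = -3106224 + j384720 → |·| ≈ 3.13e+06, ∠ ≈ 172.94°
∠T = 0.00° − 172.94° = -172.94°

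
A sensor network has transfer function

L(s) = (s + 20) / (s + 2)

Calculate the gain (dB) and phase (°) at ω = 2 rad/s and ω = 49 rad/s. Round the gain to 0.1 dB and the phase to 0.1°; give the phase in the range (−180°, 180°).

ω = 2: 17.0 dB, -39.3°; ω = 49: 0.7 dB, -19.9°

Substitute s = j2:
Numerator: (j2) + 20 = 20 + j2
Denominator: (j2) + 2 = 2 + j2
|N| = √(20² + 2²) ≈ 20.1, ∠N ≈ 5.71°
|D| = √(2² + 2²) ≈ 2.8284, ∠D ≈ 45.00°
|L| = 20.1 / 2.8284 ≈ 7.1065
Gain = 20 log₁₀(7.1065) ≈ 17.03 dB
∠L = 5.71° − 45.00° = -39.29°

Substitute s = j49:
Numerator: (j49) + 20 = 20 + j49
Denominator: (j49) + 2 = 2 + j49
|N| = √(20² + 49²) ≈ 52.924, ∠N ≈ 67.80°
|D| = √(2² + 49²) ≈ 49.041, ∠D ≈ 87.66°
|L| = 52.924 / 49.041 ≈ 1.0792
Gain = 20 log₁₀(1.0792) ≈ 0.66 dB
∠L = 67.80° − 87.66° = -19.86°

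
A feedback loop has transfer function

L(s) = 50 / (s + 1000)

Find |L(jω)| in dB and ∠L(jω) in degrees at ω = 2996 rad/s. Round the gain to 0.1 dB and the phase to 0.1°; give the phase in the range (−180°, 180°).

-36.0 dB, -71.5°

Substitute s = j2996:
Numerator: 50 = 50 + j0
Denominator: (j2996) + 1000 = 1000 + j2996
|N| = √(50² + 0²) ≈ 50, ∠N ≈ 0.00°
|D| = √(1000² + 2996²) ≈ 3158.5, ∠D ≈ 71.54°
|L| = 50 / 3158.5 ≈ 0.01583
Gain = 20 log₁₀(0.01583) ≈ -36.01 dB
∠L = 0.00° − 71.54° = -71.54°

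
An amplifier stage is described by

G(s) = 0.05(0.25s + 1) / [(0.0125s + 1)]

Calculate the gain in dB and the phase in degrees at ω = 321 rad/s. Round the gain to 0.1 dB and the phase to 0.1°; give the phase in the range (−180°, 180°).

-0.3 dB, 13.3°

At ω = 321 rad/s:
zero (1 + j321·0.25) = 1 + j80.25 → |·| ≈ 80.256, ∠ ≈ 89.29°
pole (1 + j321·0.0125) = 1 + j4.0125 → |·| ≈ 4.1352, ∠ ≈ 76.01°
|G| = 0.05 · 80.256 / (4.1352) ≈ 0.9704
Gain = 20 log₁₀(0.9704) ≈ -0.26 dB
∠G = (89.29°) − (76.01°) = 13.28°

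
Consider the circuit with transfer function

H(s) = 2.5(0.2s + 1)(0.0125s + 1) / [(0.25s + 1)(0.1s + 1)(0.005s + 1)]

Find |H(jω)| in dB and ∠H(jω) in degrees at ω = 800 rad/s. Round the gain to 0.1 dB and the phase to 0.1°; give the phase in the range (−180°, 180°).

At ω = 800 rad/s:
zero (1 + j800·0.2) = 1 + j160 → |·| ≈ 160, ∠ ≈ 89.64°
zero (1 + j800·0.0125) = 1 + j10 → |·| ≈ 10.05, ∠ ≈ 84.29°
pole (1 + j800·0.25) = 1 + j200 → |·| ≈ 200, ∠ ≈ 89.71°
pole (1 + j800·0.1) = 1 + j80 → |·| ≈ 80.006, ∠ ≈ 89.28°
pole (1 + j800·0.005) = 1 + j4 → |·| ≈ 4.1231, ∠ ≈ 75.96°
|H| = 2.5 · 160 · 10.05 / (200 · 80.006 · 4.1231) ≈ 0.060933
Gain = 20 log₁₀(0.060933) ≈ -24.30 dB
∠H = (89.64° + 84.29°) − (89.71° + 89.28° + 75.96°) = -81.02°

-24.3 dB, -81.0°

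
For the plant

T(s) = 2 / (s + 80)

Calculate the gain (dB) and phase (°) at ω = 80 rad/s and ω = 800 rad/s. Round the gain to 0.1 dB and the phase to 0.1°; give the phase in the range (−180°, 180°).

ω = 80: -35.1 dB, -45.0°; ω = 800: -52.1 dB, -84.3°

At s = jω = j80:
pole (s+80): 80 + j80 → |·| = √(80²+80²) = √12800 ≈ 113.14, ∠ = arctan(80/80) ≈ 45.00°
|T| = 2 / 113.14 ≈ 0.017677
Gain = 20 log₁₀(0.017677) ≈ -35.05 dB
∠T = 0.00° − 45.00° = -45.00°

At s = jω = j800:
pole (s+80): 80 + j800 → |·| = √(80²+800²) = √646400 ≈ 803.99, ∠ = arctan(800/80) ≈ 84.29°
|T| = 2 / 803.99 ≈ 0.0024876
Gain = 20 log₁₀(0.0024876) ≈ -52.08 dB
∠T = 0.00° − 84.29° = -84.29°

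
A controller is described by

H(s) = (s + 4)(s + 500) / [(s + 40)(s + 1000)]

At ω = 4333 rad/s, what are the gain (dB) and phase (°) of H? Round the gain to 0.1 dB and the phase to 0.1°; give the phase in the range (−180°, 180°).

At s = jω = j4333:
zero (s+4): 4 + j4333 → |·| = √(4²+4333²) = √18774905 ≈ 4333, ∠ = arctan(4333/4) ≈ 89.95°
zero (s+500): 500 + j4333 → |·| = √(500²+4333²) = √19024889 ≈ 4361.8, ∠ = arctan(4333/500) ≈ 83.42°
pole (s+40): 40 + j4333 → |·| = √(40²+4333²) = √18776489 ≈ 4333.2, ∠ = arctan(4333/40) ≈ 89.47°
pole (s+1000): 1000 + j4333 → |·| = √(1000²+4333²) = √19774889 ≈ 4446.9, ∠ = arctan(4333/1000) ≈ 77.00°
|H| = 1 · 1.89e+07 / 1.9269e+07 ≈ 0.98085
Gain = 20 log₁₀(0.98085) ≈ -0.17 dB
∠H = 173.37° − 166.47° = 6.90°

-0.2 dB, 6.9°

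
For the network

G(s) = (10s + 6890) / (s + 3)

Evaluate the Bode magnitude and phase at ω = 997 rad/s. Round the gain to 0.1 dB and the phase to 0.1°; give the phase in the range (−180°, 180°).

21.7 dB, -34.5°

Substitute s = j997:
Numerator: 10(j997) + 6890 = 6890 + j9970
Denominator: (j997) + 3 = 3 + j997
|N| = √(6890² + 9970²) ≈ 12119, ∠N ≈ 55.35°
|D| = √(3² + 997²) ≈ 997, ∠D ≈ 89.83°
|G| = 12119 / 997 ≈ 12.155
Gain = 20 log₁₀(12.155) ≈ 21.70 dB
∠G = 55.35° − 89.83° = -34.48°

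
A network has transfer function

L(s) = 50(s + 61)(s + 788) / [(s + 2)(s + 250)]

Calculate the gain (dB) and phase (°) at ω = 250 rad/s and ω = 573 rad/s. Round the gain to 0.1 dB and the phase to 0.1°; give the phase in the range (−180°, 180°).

ω = 250: 41.6 dB, -40.7°; ω = 573: 37.9 dB, -36.3°

At s = jω = j250:
zero (s+61): 61 + j250 → |·| = √(61²+250²) = √66221 ≈ 257.33, ∠ = arctan(250/61) ≈ 76.29°
zero (s+788): 788 + j250 → |·| = √(788²+250²) = √683444 ≈ 826.71, ∠ = arctan(250/788) ≈ 17.60°
pole (s+2): 2 + j250 → |·| = √(2²+250²) = √62504 ≈ 250.01, ∠ = arctan(250/2) ≈ 89.54°
pole (s+250): 250 + j250 → |·| = √(250²+250²) = √125000 ≈ 353.55, ∠ = arctan(250/250) ≈ 45.00°
|L| = 50 · 2.1274e+05 / 88391 ≈ 120.34
Gain = 20 log₁₀(120.34) ≈ 41.61 dB
∠L = 93.89° − 134.54° = -40.65°

At s = jω = j573:
zero (s+61): 61 + j573 → |·| = √(61²+573²) = √332050 ≈ 576.24, ∠ = arctan(573/61) ≈ 83.92°
zero (s+788): 788 + j573 → |·| = √(788²+573²) = √949273 ≈ 974.31, ∠ = arctan(573/788) ≈ 36.02°
pole (s+2): 2 + j573 → |·| = √(2²+573²) = √328333 ≈ 573, ∠ = arctan(573/2) ≈ 89.80°
pole (s+250): 250 + j573 → |·| = √(250²+573²) = √390829 ≈ 625.16, ∠ = arctan(573/250) ≈ 66.43°
|L| = 50 · 5.6144e+05 / 3.5822e+05 ≈ 78.365
Gain = 20 log₁₀(78.365) ≈ 37.88 dB
∠L = 119.94° − 156.23° = -36.29°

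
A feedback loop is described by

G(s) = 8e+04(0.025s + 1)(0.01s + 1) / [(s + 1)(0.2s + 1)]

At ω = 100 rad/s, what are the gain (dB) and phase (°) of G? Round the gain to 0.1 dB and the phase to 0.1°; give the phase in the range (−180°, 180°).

43.6 dB, -63.4°

At ω = 100 rad/s:
zero (1 + j100·0.025) = 1 + j2.5 → |·| ≈ 2.6926, ∠ ≈ 68.20°
zero (1 + j100·0.01) = 1 + j1 → |·| ≈ 1.4142, ∠ ≈ 45.00°
pole (1 + j100·1) = 1 + j100 → |·| ≈ 100, ∠ ≈ 89.43°
pole (1 + j100·0.2) = 1 + j20 → |·| ≈ 20.025, ∠ ≈ 87.14°
|G| = 8e+04 · 2.6926 · 1.4142 / (100 · 20.025) ≈ 152.12
Gain = 20 log₁₀(152.12) ≈ 43.64 dB
∠G = (68.20° + 45.00°) − (89.43° + 87.14°) = -63.37°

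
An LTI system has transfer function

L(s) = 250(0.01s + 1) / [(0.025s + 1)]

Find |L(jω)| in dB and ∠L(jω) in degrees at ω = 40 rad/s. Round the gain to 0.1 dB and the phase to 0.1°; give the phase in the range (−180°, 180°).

45.6 dB, -23.2°

At ω = 40 rad/s:
zero (1 + j40·0.01) = 1 + j0.4 → |·| ≈ 1.077, ∠ ≈ 21.80°
pole (1 + j40·0.025) = 1 + j1 → |·| ≈ 1.4142, ∠ ≈ 45.00°
|L| = 250 · 1.077 / (1.4142) ≈ 190.39
Gain = 20 log₁₀(190.39) ≈ 45.59 dB
∠L = (21.80°) − (45.00°) = -23.20°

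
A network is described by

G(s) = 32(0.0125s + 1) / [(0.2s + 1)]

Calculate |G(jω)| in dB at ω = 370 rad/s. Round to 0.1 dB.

At ω = 370 rad/s:
zero (1 + j370·0.0125) = 1 + j4.625 → |·| ≈ 4.7319, ∠ ≈ 77.80°
pole (1 + j370·0.2) = 1 + j74 → |·| ≈ 74.007, ∠ ≈ 89.23°
|G| = 32 · 4.7319 / (74.007) ≈ 2.046
Gain = 20 log₁₀(2.046) ≈ 6.22 dB

6.2 dB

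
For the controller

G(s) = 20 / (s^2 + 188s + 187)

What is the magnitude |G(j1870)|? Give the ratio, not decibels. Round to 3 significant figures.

Substitute s = j1870:
Numerator: 20 = 20 + j0
Denominator: (j1870)^2 + 188(j1870) + 187 = -3496713 + j351560
|N| = √(20² + 0²) ≈ 20, ∠N ≈ 0.00°
|D| = √(3496713² + 351560²) ≈ 3.5143e+06, ∠D ≈ 174.26°
|G| = 20 / 3.5143e+06 ≈ 5.691e-06

5.69e-06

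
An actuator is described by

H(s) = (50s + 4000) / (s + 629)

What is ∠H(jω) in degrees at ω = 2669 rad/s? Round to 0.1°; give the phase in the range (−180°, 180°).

11.5°

Substitute s = j2669:
Numerator: 50(j2669) + 4000 = 4000 + j133450
Denominator: (j2669) + 629 = 629 + j2669
|N| = √(4000² + 133450²) ≈ 1.3351e+05, ∠N ≈ 88.28°
|D| = √(629² + 2669²) ≈ 2742.1, ∠D ≈ 76.74°
∠H = 88.28° − 76.74° = 11.54°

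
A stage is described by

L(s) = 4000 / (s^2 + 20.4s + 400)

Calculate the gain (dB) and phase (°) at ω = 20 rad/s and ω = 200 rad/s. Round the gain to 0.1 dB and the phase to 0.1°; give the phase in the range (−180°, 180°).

At s = jω = j20:
quadratic: (j20)² + 20.4·j20 + 400 = 0 + j408 → |·| ≈ 408, ∠ ≈ 90.00°
|L| = 4000 / 408 ≈ 9.8039
Gain = 20 log₁₀(9.8039) ≈ 19.83 dB
∠L = 0.00° − 90.00° = -90.00°

At s = jω = j200:
quadratic: (j200)² + 20.4·j200 + 400 = -39600 + j4080 → |·| ≈ 39810, ∠ ≈ 174.12°
|L| = 4000 / 39810 ≈ 0.10048
Gain = 20 log₁₀(0.10048) ≈ -19.96 dB
∠L = 0.00° − 174.12° = -174.12°

ω = 20: 19.8 dB, -90.0°; ω = 200: -20.0 dB, -174.1°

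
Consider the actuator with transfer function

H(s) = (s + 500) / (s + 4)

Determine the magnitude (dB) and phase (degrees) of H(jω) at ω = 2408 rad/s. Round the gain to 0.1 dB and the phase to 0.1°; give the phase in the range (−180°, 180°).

At s = jω = j2408:
zero (s+500): 500 + j2408 → |·| = √(500²+2408²) = √6048464 ≈ 2459.4, ∠ = arctan(2408/500) ≈ 78.27°
pole (s+4): 4 + j2408 → |·| = √(4²+2408²) = √5798480 ≈ 2408, ∠ = arctan(2408/4) ≈ 89.90°
|H| = 1 · 2459.4 / 2408 ≈ 1.0213
Gain = 20 log₁₀(1.0213) ≈ 0.18 dB
∠H = 78.27° − 89.90° = -11.63°

0.2 dB, -11.6°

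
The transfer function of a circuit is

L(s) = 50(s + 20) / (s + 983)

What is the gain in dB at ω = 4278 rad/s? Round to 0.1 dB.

33.8 dB

At s = jω = j4278:
zero (s+20): 20 + j4278 → |·| = √(20²+4278²) = √18301684 ≈ 4278, ∠ = arctan(4278/20) ≈ 89.73°
pole (s+983): 983 + j4278 → |·| = √(983²+4278²) = √19267573 ≈ 4389.5, ∠ = arctan(4278/983) ≈ 77.06°
|L| = 50 · 4278 / 4389.5 ≈ 48.73
Gain = 20 log₁₀(48.73) ≈ 33.76 dB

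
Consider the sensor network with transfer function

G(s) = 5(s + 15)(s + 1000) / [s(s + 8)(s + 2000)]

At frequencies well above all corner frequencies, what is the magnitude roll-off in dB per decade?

-20 dB/decade

Each pole contributes −20 dB/decade at high frequency; each zero contributes +20 dB/decade.
Net: 2 zero(s) − 3 pole(s) → -20 dB/decade.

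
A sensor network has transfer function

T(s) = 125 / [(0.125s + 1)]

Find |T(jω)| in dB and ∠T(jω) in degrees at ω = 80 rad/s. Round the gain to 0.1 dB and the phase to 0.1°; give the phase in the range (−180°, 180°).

21.9 dB, -84.3°

At ω = 80 rad/s:
pole (1 + j80·0.125) = 1 + j10 → |·| ≈ 10.05, ∠ ≈ 84.29°
|T| = 125 · 1 / (10.05) ≈ 12.438
Gain = 20 log₁₀(12.438) ≈ 21.90 dB
∠T = (0°) − (84.29°) = -84.29°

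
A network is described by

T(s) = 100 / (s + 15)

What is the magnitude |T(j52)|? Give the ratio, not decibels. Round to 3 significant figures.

Substitute s = j52:
Numerator: 100 = 100 + j0
Denominator: (j52) + 15 = 15 + j52
|N| = √(100² + 0²) ≈ 100, ∠N ≈ 0.00°
|D| = √(15² + 52²) ≈ 54.12, ∠D ≈ 73.91°
|T| = 100 / 54.12 ≈ 1.8477

1.85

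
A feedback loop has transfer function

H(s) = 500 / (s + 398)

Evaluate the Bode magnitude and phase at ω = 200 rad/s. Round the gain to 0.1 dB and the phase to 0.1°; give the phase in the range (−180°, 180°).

1.0 dB, -26.7°

Substitute s = j200:
Numerator: 500 = 500 + j0
Denominator: (j200) + 398 = 398 + j200
|N| = √(500² + 0²) ≈ 500, ∠N ≈ 0.00°
|D| = √(398² + 200²) ≈ 445.43, ∠D ≈ 26.68°
|H| = 500 / 445.43 ≈ 1.1225
Gain = 20 log₁₀(1.1225) ≈ 1.00 dB
∠H = 0.00° − 26.68° = -26.68°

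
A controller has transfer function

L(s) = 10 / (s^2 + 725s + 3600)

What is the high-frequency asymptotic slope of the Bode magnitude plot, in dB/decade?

Each pole contributes −20 dB/decade at high frequency; each zero contributes +20 dB/decade.
Net: 0 zero(s) − 2 pole(s) → -40 dB/decade.

-40 dB/decade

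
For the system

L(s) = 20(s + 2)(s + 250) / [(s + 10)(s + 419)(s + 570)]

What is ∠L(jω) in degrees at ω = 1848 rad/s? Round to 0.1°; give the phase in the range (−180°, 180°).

At s = jω = j1848:
zero (s+2): 2 + j1848 → |·| = √(2²+1848²) = √3415108 ≈ 1848, ∠ = arctan(1848/2) ≈ 89.94°
zero (s+250): 250 + j1848 → |·| = √(250²+1848²) = √3477604 ≈ 1864.8, ∠ = arctan(1848/250) ≈ 82.30°
pole (s+10): 10 + j1848 → |·| = √(10²+1848²) = √3415204 ≈ 1848, ∠ = arctan(1848/10) ≈ 89.69°
pole (s+419): 419 + j1848 → |·| = √(419²+1848²) = √3590665 ≈ 1894.9, ∠ = arctan(1848/419) ≈ 77.23°
pole (s+570): 570 + j1848 → |·| = √(570²+1848²) = √3740004 ≈ 1933.9, ∠ = arctan(1848/570) ≈ 72.86°
∠L = 172.24° − 239.78° = -67.54°

-67.5°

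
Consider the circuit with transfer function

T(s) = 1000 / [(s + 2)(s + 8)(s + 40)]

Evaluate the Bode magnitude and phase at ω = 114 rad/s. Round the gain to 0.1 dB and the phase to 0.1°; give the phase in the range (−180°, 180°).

At s = jω = j114:
pole (s+2): 2 + j114 → |·| = √(2²+114²) = √13000 ≈ 114.02, ∠ = arctan(114/2) ≈ 88.99°
pole (s+8): 8 + j114 → |·| = √(8²+114²) = √13060 ≈ 114.28, ∠ = arctan(114/8) ≈ 85.99°
pole (s+40): 40 + j114 → |·| = √(40²+114²) = √14596 ≈ 120.81, ∠ = arctan(114/40) ≈ 70.67°
|T| = 1000 / 1.5742e+06 ≈ 0.00063524
Gain = 20 log₁₀(0.00063524) ≈ -63.94 dB
∠T = 0.00° − 245.65° = -245.65° ≡ 114.35° (principal value)

-63.9 dB, 114.4°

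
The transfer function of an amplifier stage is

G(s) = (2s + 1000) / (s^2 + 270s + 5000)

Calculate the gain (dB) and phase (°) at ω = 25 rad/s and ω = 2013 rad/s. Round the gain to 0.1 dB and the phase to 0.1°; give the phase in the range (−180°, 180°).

ω = 25: -18.1 dB, -54.2°; ω = 2013: -59.9 dB, -96.3°

Substitute s = j25:
Numerator: 2(j25) + 1000 = 1000 + j50
Denominator: (j25)^2 + 270(j25) + 5000 = 4375 + j6750
|N| = √(1000² + 50²) ≈ 1001.2, ∠N ≈ 2.86°
|D| = √(4375² + 6750²) ≈ 8043.8, ∠D ≈ 57.05°
|G| = 1001.2 / 8043.8 ≈ 0.12447
Gain = 20 log₁₀(0.12447) ≈ -18.10 dB
∠G = 2.86° − 57.05° = -54.19°

Substitute s = j2013:
Numerator: 2(j2013) + 1000 = 1000 + j4026
Denominator: (j2013)^2 + 270(j2013) + 5000 = -4047169 + j543510
|N| = √(1000² + 4026²) ≈ 4148.3, ∠N ≈ 76.05°
|D| = √(4047169² + 543510²) ≈ 4.0835e+06, ∠D ≈ 172.35°
|G| = 4148.3 / 4.0835e+06 ≈ 0.0010159
Gain = 20 log₁₀(0.0010159) ≈ -59.86 dB
∠G = 76.05° − 172.35° = -96.30°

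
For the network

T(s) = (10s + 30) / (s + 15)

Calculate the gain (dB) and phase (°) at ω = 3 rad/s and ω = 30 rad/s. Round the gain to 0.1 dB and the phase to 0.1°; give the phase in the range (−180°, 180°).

ω = 3: 8.9 dB, 33.7°; ω = 30: 19.1 dB, 20.9°

Substitute s = j3:
Numerator: 10(j3) + 30 = 30 + j30
Denominator: (j3) + 15 = 15 + j3
|N| = √(30² + 30²) ≈ 42.426, ∠N ≈ 45.00°
|D| = √(15² + 3²) ≈ 15.297, ∠D ≈ 11.31°
|T| = 42.426 / 15.297 ≈ 2.7735
Gain = 20 log₁₀(2.7735) ≈ 8.86 dB
∠T = 45.00° − 11.31° = 33.69°

Substitute s = j30:
Numerator: 10(j30) + 30 = 30 + j300
Denominator: (j30) + 15 = 15 + j30
|N| = √(30² + 300²) ≈ 301.5, ∠N ≈ 84.29°
|D| = √(15² + 30²) ≈ 33.541, ∠D ≈ 63.43°
|T| = 301.5 / 33.541 ≈ 8.989
Gain = 20 log₁₀(8.989) ≈ 19.07 dB
∠T = 84.29° − 63.43° = 20.86°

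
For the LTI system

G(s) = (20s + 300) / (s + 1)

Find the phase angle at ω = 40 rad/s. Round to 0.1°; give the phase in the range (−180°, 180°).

-19.1°

Substitute s = j40:
Numerator: 20(j40) + 300 = 300 + j800
Denominator: (j40) + 1 = 1 + j40
|N| = √(300² + 800²) ≈ 854.4, ∠N ≈ 69.44°
|D| = √(1² + 40²) ≈ 40.012, ∠D ≈ 88.57°
∠G = 69.44° − 88.57° = -19.13°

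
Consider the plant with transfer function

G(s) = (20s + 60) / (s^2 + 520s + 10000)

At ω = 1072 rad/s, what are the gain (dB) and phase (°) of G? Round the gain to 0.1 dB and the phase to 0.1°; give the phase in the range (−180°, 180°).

-35.4 dB, -64.1°

Substitute s = j1072:
Numerator: 20(j1072) + 60 = 60 + j21440
Denominator: (j1072)^2 + 520(j1072) + 10000 = -1139184 + j557440
|N| = √(60² + 21440²) ≈ 21440, ∠N ≈ 89.84°
|D| = √(1139184² + 557440²) ≈ 1.2683e+06, ∠D ≈ 153.93°
|G| = 21440 / 1.2683e+06 ≈ 0.016905
Gain = 20 log₁₀(0.016905) ≈ -35.44 dB
∠G = 89.84° − 153.93° = -64.09°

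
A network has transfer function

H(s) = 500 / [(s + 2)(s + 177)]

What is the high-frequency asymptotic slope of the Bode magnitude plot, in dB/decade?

Each pole contributes −20 dB/decade at high frequency; each zero contributes +20 dB/decade.
Net: 0 zero(s) − 2 pole(s) → -40 dB/decade.

-40 dB/decade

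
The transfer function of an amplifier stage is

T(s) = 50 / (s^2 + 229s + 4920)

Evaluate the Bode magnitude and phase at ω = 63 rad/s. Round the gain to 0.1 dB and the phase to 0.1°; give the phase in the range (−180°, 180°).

Substitute s = j63:
Numerator: 50 = 50 + j0
Denominator: (j63)^2 + 229(j63) + 4920 = 951 + j14427
|N| = √(50² + 0²) ≈ 50, ∠N ≈ 0.00°
|D| = √(951² + 14427²) ≈ 14458, ∠D ≈ 86.23°
|T| = 50 / 14458 ≈ 0.0034583
Gain = 20 log₁₀(0.0034583) ≈ -49.22 dB
∠T = 0.00° − 86.23° = -86.23°

-49.2 dB, -86.2°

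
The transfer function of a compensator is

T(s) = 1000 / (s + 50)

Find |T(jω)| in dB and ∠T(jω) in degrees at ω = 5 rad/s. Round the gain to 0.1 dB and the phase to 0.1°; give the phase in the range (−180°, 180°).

Substitute s = j5:
Numerator: 1000 = 1000 + j0
Denominator: (j5) + 50 = 50 + j5
|N| = √(1000² + 0²) ≈ 1000, ∠N ≈ 0.00°
|D| = √(50² + 5²) ≈ 50.249, ∠D ≈ 5.71°
|T| = 1000 / 50.249 ≈ 19.901
Gain = 20 log₁₀(19.901) ≈ 25.98 dB
∠T = 0.00° − 5.71° = -5.71°

26.0 dB, -5.7°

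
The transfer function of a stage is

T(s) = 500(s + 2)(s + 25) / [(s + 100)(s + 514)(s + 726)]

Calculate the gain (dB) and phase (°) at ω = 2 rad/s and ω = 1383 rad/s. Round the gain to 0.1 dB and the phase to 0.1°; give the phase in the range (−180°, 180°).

At s = jω = j2:
zero (s+2): 2 + j2 → |·| = √(2²+2²) = √8 ≈ 2.8284, ∠ = arctan(2/2) ≈ 45.00°
zero (s+25): 25 + j2 → |·| = √(25²+2²) = √629 ≈ 25.08, ∠ = arctan(2/25) ≈ 4.57°
pole (s+100): 100 + j2 → |·| = √(100²+2²) = √10004 ≈ 100.02, ∠ = arctan(2/100) ≈ 1.15°
pole (s+514): 514 + j2 → |·| = √(514²+2²) = √264200 ≈ 514, ∠ = arctan(2/514) ≈ 0.22°
pole (s+726): 726 + j2 → |·| = √(726²+2²) = √527080 ≈ 726, ∠ = arctan(2/726) ≈ 0.16°
|T| = 500 · 70.936 / 3.7324e+07 ≈ 0.00095027
Gain = 20 log₁₀(0.00095027) ≈ -60.44 dB
∠T = 49.57° − 1.53° = 48.04°

At s = jω = j1383:
zero (s+2): 2 + j1383 → |·| = √(2²+1383²) = √1912693 ≈ 1383, ∠ = arctan(1383/2) ≈ 89.92°
zero (s+25): 25 + j1383 → |·| = √(25²+1383²) = √1913314 ≈ 1383.2, ∠ = arctan(1383/25) ≈ 88.96°
pole (s+100): 100 + j1383 → |·| = √(100²+1383²) = √1922689 ≈ 1386.6, ∠ = arctan(1383/100) ≈ 85.86°
pole (s+514): 514 + j1383 → |·| = √(514²+1383²) = √2176885 ≈ 1475.4, ∠ = arctan(1383/514) ≈ 69.61°
pole (s+726): 726 + j1383 → |·| = √(726²+1383²) = √2439765 ≈ 1562, ∠ = arctan(1383/726) ≈ 62.30°
|T| = 500 · 1.913e+06 / 3.1955e+09 ≈ 0.29933
Gain = 20 log₁₀(0.29933) ≈ -10.48 dB
∠T = 178.88° − 217.77° = -38.89°

ω = 2: -60.4 dB, 48.0°; ω = 1383: -10.5 dB, -38.9°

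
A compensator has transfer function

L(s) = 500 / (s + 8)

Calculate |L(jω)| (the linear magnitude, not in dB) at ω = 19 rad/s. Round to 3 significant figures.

At s = jω = j19:
pole (s+8): 8 + j19 → |·| = √(8²+19²) = √425 ≈ 20.616, ∠ = arctan(19/8) ≈ 67.17°
|L| = 500 / 20.616 ≈ 24.253

24.3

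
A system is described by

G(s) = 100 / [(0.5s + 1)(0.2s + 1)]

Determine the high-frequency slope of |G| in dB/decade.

-40 dB/decade

Each pole contributes −20 dB/decade at high frequency; each zero contributes +20 dB/decade.
Net: 0 zero(s) − 2 pole(s) → -40 dB/decade.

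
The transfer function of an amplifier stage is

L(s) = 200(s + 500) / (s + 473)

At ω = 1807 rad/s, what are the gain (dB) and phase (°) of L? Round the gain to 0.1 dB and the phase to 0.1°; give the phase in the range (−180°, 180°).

At s = jω = j1807:
zero (s+500): 500 + j1807 → |·| = √(500²+1807²) = √3515249 ≈ 1874.9, ∠ = arctan(1807/500) ≈ 74.53°
pole (s+473): 473 + j1807 → |·| = √(473²+1807²) = √3488978 ≈ 1867.9, ∠ = arctan(1807/473) ≈ 75.33°
|L| = 200 · 1874.9 / 1867.9 ≈ 200.75
Gain = 20 log₁₀(200.75) ≈ 46.05 dB
∠L = 74.53° − 75.33° = -0.80°

46.1 dB, -0.8°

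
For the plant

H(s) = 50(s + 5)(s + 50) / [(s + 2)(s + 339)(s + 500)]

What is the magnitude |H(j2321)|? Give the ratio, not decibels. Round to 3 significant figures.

0.0208

At s = jω = j2321:
zero (s+5): 5 + j2321 → |·| = √(5²+2321²) = √5387066 ≈ 2321, ∠ = arctan(2321/5) ≈ 89.88°
zero (s+50): 50 + j2321 → |·| = √(50²+2321²) = √5389541 ≈ 2321.5, ∠ = arctan(2321/50) ≈ 88.77°
pole (s+2): 2 + j2321 → |·| = √(2²+2321²) = √5387045 ≈ 2321, ∠ = arctan(2321/2) ≈ 89.95°
pole (s+339): 339 + j2321 → |·| = √(339²+2321²) = √5501962 ≈ 2345.6, ∠ = arctan(2321/339) ≈ 81.69°
pole (s+500): 500 + j2321 → |·| = √(500²+2321²) = √5637041 ≈ 2374.2, ∠ = arctan(2321/500) ≈ 77.84°
|H| = 50 · 5.3882e+06 / 1.2925e+10 ≈ 0.020844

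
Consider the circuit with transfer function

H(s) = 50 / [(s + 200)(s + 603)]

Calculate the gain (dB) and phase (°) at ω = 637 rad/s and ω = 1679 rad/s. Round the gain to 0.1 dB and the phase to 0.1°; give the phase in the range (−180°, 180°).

At s = jω = j637:
pole (s+200): 200 + j637 → |·| = √(200²+637²) = √445769 ≈ 667.66, ∠ = arctan(637/200) ≈ 72.57°
pole (s+603): 603 + j637 → |·| = √(603²+637²) = √769378 ≈ 877.14, ∠ = arctan(637/603) ≈ 46.57°
|H| = 50 / 5.8563e+05 ≈ 8.5378e-05
Gain = 20 log₁₀(8.5378e-05) ≈ -81.37 dB
∠H = 0.00° − 119.14° = -119.14°

At s = jω = j1679:
pole (s+200): 200 + j1679 → |·| = √(200²+1679²) = √2859041 ≈ 1690.9, ∠ = arctan(1679/200) ≈ 83.21°
pole (s+603): 603 + j1679 → |·| = √(603²+1679²) = √3182650 ≈ 1784, ∠ = arctan(1679/603) ≈ 70.24°
|H| = 50 / 3.0166e+06 ≈ 1.6575e-05
Gain = 20 log₁₀(1.6575e-05) ≈ -95.61 dB
∠H = 0.00° − 153.45° = -153.45°

ω = 637: -81.4 dB, -119.1°; ω = 1679: -95.6 dB, -153.5°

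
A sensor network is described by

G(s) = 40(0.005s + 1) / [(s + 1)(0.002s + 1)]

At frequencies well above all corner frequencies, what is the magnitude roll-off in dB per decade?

Each pole contributes −20 dB/decade at high frequency; each zero contributes +20 dB/decade.
Net: 1 zero(s) − 2 pole(s) → -20 dB/decade.

-20 dB/decade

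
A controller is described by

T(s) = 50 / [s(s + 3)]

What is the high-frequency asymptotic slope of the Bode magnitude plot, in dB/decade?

Each pole contributes −20 dB/decade at high frequency; each zero contributes +20 dB/decade.
Net: 0 zero(s) − 2 pole(s) → -40 dB/decade.

-40 dB/decade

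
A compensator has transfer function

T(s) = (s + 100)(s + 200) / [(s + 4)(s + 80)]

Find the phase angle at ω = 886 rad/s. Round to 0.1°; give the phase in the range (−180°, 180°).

At s = jω = j886:
zero (s+100): 100 + j886 → |·| = √(100²+886²) = √794996 ≈ 891.63, ∠ = arctan(886/100) ≈ 83.56°
zero (s+200): 200 + j886 → |·| = √(200²+886²) = √824996 ≈ 908.29, ∠ = arctan(886/200) ≈ 77.28°
pole (s+4): 4 + j886 → |·| = √(4²+886²) = √785012 ≈ 886.01, ∠ = arctan(886/4) ≈ 89.74°
pole (s+80): 80 + j886 → |·| = √(80²+886²) = √791396 ≈ 889.6, ∠ = arctan(886/80) ≈ 84.84°
∠T = 160.84° − 174.58° = -13.74°

-13.7°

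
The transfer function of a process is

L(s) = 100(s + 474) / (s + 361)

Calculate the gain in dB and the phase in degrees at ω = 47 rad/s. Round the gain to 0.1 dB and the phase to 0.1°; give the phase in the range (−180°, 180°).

At s = jω = j47:
zero (s+474): 474 + j47 → |·| = √(474²+47²) = √226885 ≈ 476.32, ∠ = arctan(47/474) ≈ 5.66°
pole (s+361): 361 + j47 → |·| = √(361²+47²) = √132530 ≈ 364.05, ∠ = arctan(47/361) ≈ 7.42°
|L| = 100 · 476.32 / 364.05 ≈ 130.84
Gain = 20 log₁₀(130.84) ≈ 42.33 dB
∠L = 5.66° − 7.42° = -1.76°

42.3 dB, -1.8°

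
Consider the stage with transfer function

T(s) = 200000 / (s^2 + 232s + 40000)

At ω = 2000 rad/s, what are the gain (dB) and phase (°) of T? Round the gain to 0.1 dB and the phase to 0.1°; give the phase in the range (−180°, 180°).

At s = jω = j2000:
quadratic: (j2000)² + 232·j2000 + 40000 = -3960000 + j464000 → |·| ≈ 3.9871e+06, ∠ ≈ 173.32°
|T| = 200000 / 3.9871e+06 ≈ 0.050162
Gain = 20 log₁₀(0.050162) ≈ -25.99 dB
∠T = 0.00° − 173.32° = -173.32°

-26.0 dB, -173.3°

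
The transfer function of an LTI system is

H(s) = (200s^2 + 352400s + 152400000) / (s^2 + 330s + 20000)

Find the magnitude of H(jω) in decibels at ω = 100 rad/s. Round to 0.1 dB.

73.0 dB

Substitute s = j100:
Numerator: 200(j100)^2 + 352400(j100) + 152400000 = 150400000 + j35240000
Denominator: (j100)^2 + 330(j100) + 20000 = 10000 + j33000
|N| = √(150400000² + 35240000²) ≈ 1.5447e+08, ∠N ≈ 13.19°
|D| = √(10000² + 33000²) ≈ 34482, ∠D ≈ 73.14°
|H| = 1.5447e+08 / 34482 ≈ 4479.7
Gain = 20 log₁₀(4479.7) ≈ 73.02 dB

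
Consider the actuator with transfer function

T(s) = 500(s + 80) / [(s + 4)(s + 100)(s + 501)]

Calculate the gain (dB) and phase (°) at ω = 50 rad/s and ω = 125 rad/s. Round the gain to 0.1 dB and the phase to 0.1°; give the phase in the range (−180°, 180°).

At s = jω = j50:
zero (s+80): 80 + j50 → |·| = √(80²+50²) = √8900 ≈ 94.34, ∠ = arctan(50/80) ≈ 32.01°
pole (s+4): 4 + j50 → |·| = √(4²+50²) = √2516 ≈ 50.16, ∠ = arctan(50/4) ≈ 85.43°
pole (s+100): 100 + j50 → |·| = √(100²+50²) = √12500 ≈ 111.8, ∠ = arctan(50/100) ≈ 26.57°
pole (s+501): 501 + j50 → |·| = √(501²+50²) = √253501 ≈ 503.49, ∠ = arctan(50/501) ≈ 5.70°
|T| = 500 · 94.34 / 2.8235e+06 ≈ 0.016706
Gain = 20 log₁₀(0.016706) ≈ -35.54 dB
∠T = 32.01° − 117.70° = -85.69°

At s = jω = j125:
zero (s+80): 80 + j125 → |·| = √(80²+125²) = √22025 ≈ 148.41, ∠ = arctan(125/80) ≈ 57.38°
pole (s+4): 4 + j125 → |·| = √(4²+125²) = √15641 ≈ 125.06, ∠ = arctan(125/4) ≈ 88.17°
pole (s+100): 100 + j125 → |·| = √(100²+125²) = √25625 ≈ 160.08, ∠ = arctan(125/100) ≈ 51.34°
pole (s+501): 501 + j125 → |·| = √(501²+125²) = √266626 ≈ 516.36, ∠ = arctan(125/501) ≈ 14.01°
|T| = 500 · 148.41 / 1.0337e+07 ≈ 0.0071786
Gain = 20 log₁₀(0.0071786) ≈ -42.88 dB
∠T = 57.38° − 153.52° = -96.14°

ω = 50: -35.5 dB, -85.7°; ω = 125: -42.9 dB, -96.1°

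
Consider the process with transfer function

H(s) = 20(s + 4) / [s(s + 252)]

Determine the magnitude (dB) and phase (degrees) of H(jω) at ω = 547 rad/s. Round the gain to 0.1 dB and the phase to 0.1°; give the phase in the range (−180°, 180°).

At s = jω = j547:
zero (s+4): 4 + j547 → |·| = √(4²+547²) = √299225 ≈ 547.01, ∠ = arctan(547/4) ≈ 89.58°
pole (s+252): 252 + j547 → |·| = √(252²+547²) = √362713 ≈ 602.26, ∠ = arctan(547/252) ≈ 65.26°
pole at origin: |s| = 547, ∠ = 90.00° (in denominator)
|H| = 20 · 547.01 / 3.2944e+05 ≈ 0.033208
Gain = 20 log₁₀(0.033208) ≈ -29.58 dB
∠H = 89.58° − 155.26° = -65.68°

-29.6 dB, -65.7°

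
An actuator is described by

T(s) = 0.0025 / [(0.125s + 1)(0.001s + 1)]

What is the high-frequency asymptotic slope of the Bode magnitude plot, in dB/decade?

Each pole contributes −20 dB/decade at high frequency; each zero contributes +20 dB/decade.
Net: 0 zero(s) − 2 pole(s) → -40 dB/decade.

-40 dB/decade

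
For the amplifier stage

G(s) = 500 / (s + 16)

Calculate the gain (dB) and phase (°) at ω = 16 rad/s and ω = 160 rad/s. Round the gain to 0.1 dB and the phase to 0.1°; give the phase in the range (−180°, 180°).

At s = jω = j16:
pole (s+16): 16 + j16 → |·| = √(16²+16²) = √512 ≈ 22.627, ∠ = arctan(16/16) ≈ 45.00°
|G| = 500 / 22.627 ≈ 22.097
Gain = 20 log₁₀(22.097) ≈ 26.89 dB
∠G = 0.00° − 45.00° = -45.00°

At s = jω = j160:
pole (s+16): 16 + j160 → |·| = √(16²+160²) = √25856 ≈ 160.8, ∠ = arctan(160/16) ≈ 84.29°
|G| = 500 / 160.8 ≈ 3.1095
Gain = 20 log₁₀(3.1095) ≈ 9.85 dB
∠G = 0.00° − 84.29° = -84.29°

ω = 16: 26.9 dB, -45.0°; ω = 160: 9.9 dB, -84.3°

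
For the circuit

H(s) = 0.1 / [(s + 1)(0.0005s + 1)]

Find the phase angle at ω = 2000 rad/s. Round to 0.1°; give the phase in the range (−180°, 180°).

-135.0°

At ω = 2000 rad/s:
pole (1 + j2000·1) = 1 + j2000 → |·| ≈ 2000, ∠ ≈ 89.97°
pole (1 + j2000·0.0005) = 1 + j1 → |·| ≈ 1.4142, ∠ ≈ 45.00°
∠H = (0°) − (89.97° + 45.00°) = -134.97°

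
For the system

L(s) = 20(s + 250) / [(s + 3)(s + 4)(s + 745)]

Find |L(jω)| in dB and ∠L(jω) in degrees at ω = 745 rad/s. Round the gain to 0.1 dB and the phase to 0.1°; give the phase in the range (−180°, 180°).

-91.4 dB, -153.0°

At s = jω = j745:
zero (s+250): 250 + j745 → |·| = √(250²+745²) = √617525 ≈ 785.83, ∠ = arctan(745/250) ≈ 71.45°
pole (s+3): 3 + j745 → |·| = √(3²+745²) = √555034 ≈ 745.01, ∠ = arctan(745/3) ≈ 89.77°
pole (s+4): 4 + j745 → |·| = √(4²+745²) = √555041 ≈ 745.01, ∠ = arctan(745/4) ≈ 89.69°
pole (s+745): 745 + j745 → |·| = √(745²+745²) = √1110050 ≈ 1053.6, ∠ = arctan(745/745) ≈ 45.00°
|L| = 20 · 785.83 / 5.8479e+08 ≈ 2.6876e-05
Gain = 20 log₁₀(2.6876e-05) ≈ -91.41 dB
∠L = 71.45° − 224.46° = -153.01°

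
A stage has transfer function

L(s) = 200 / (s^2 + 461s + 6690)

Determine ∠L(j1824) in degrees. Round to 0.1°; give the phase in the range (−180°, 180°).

Substitute s = j1824:
Numerator: 200 = 200 + j0
Denominator: (j1824)^2 + 461(j1824) + 6690 = -3320286 + j840864
|N| = √(200² + 0²) ≈ 200, ∠N ≈ 0.00°
|D| = √(3320286² + 840864²) ≈ 3.4251e+06, ∠D ≈ 165.79°
∠L = 0.00° − 165.79° = -165.79°

-165.8°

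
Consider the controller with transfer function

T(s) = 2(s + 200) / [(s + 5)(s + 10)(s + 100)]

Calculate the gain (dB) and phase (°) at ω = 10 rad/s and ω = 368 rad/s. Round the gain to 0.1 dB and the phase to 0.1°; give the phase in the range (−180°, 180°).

ω = 10: -32.0 dB, -111.3°; ω = 368: -95.8 dB, 169.0°

At s = jω = j10:
zero (s+200): 200 + j10 → |·| = √(200²+10²) = √40100 ≈ 200.25, ∠ = arctan(10/200) ≈ 2.86°
pole (s+5): 5 + j10 → |·| = √(5²+10²) = √125 ≈ 11.18, ∠ = arctan(10/5) ≈ 63.43°
pole (s+10): 10 + j10 → |·| = √(10²+10²) = √200 ≈ 14.142, ∠ = arctan(10/10) ≈ 45.00°
pole (s+100): 100 + j10 → |·| = √(100²+10²) = √10100 ≈ 100.5, ∠ = arctan(10/100) ≈ 5.71°
|T| = 2 · 200.25 / 15890 ≈ 0.025205
Gain = 20 log₁₀(0.025205) ≈ -31.97 dB
∠T = 2.86° − 114.14° = -111.28°

At s = jω = j368:
zero (s+200): 200 + j368 → |·| = √(200²+368²) = √175424 ≈ 418.84, ∠ = arctan(368/200) ≈ 61.48°
pole (s+5): 5 + j368 → |·| = √(5²+368²) = √135449 ≈ 368.03, ∠ = arctan(368/5) ≈ 89.22°
pole (s+10): 10 + j368 → |·| = √(10²+368²) = √135524 ≈ 368.14, ∠ = arctan(368/10) ≈ 88.44°
pole (s+100): 100 + j368 → |·| = √(100²+368²) = √145424 ≈ 381.34, ∠ = arctan(368/100) ≈ 74.80°
|T| = 2 · 418.84 / 5.1666e+07 ≈ 1.6213e-05
Gain = 20 log₁₀(1.6213e-05) ≈ -95.80 dB
∠T = 61.48° − 252.46° = -190.98° ≡ 169.02° (principal value)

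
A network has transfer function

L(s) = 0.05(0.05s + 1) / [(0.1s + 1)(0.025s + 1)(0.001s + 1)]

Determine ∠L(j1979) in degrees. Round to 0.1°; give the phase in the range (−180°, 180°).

-152.3°

At ω = 1979 rad/s:
zero (1 + j1979·0.05) = 1 + j98.95 → |·| ≈ 98.955, ∠ ≈ 89.42°
pole (1 + j1979·0.1) = 1 + j197.9 → |·| ≈ 197.9, ∠ ≈ 89.71°
pole (1 + j1979·0.025) = 1 + j49.475 → |·| ≈ 49.485, ∠ ≈ 88.84°
pole (1 + j1979·0.001) = 1 + j1.979 → |·| ≈ 2.2173, ∠ ≈ 63.19°
∠L = (89.42°) − (89.71° + 88.84° + 63.19°) = -152.32°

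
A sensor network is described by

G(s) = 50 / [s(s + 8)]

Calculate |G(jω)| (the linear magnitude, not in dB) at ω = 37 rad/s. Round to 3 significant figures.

0.0357

At s = jω = j37:
pole (s+8): 8 + j37 → |·| = √(8²+37²) = √1433 ≈ 37.855, ∠ = arctan(37/8) ≈ 77.80°
pole at origin: |s| = 37, ∠ = 90.00° (in denominator)
|G| = 50 / 1400.6 ≈ 0.035699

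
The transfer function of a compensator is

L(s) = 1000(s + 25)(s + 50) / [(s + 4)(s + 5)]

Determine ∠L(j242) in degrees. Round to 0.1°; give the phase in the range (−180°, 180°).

-15.4°

At s = jω = j242:
zero (s+25): 25 + j242 → |·| = √(25²+242²) = √59189 ≈ 243.29, ∠ = arctan(242/25) ≈ 84.10°
zero (s+50): 50 + j242 → |·| = √(50²+242²) = √61064 ≈ 247.11, ∠ = arctan(242/50) ≈ 78.33°
pole (s+4): 4 + j242 → |·| = √(4²+242²) = √58580 ≈ 242.03, ∠ = arctan(242/4) ≈ 89.05°
pole (s+5): 5 + j242 → |·| = √(5²+242²) = √58589 ≈ 242.05, ∠ = arctan(242/5) ≈ 88.82°
∠L = 162.43° − 177.87° = -15.44°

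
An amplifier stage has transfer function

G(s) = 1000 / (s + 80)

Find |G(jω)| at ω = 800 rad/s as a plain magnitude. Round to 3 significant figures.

At s = jω = j800:
pole (s+80): 80 + j800 → |·| = √(80²+800²) = √646400 ≈ 803.99, ∠ = arctan(800/80) ≈ 84.29°
|G| = 1000 / 803.99 ≈ 1.2438

1.24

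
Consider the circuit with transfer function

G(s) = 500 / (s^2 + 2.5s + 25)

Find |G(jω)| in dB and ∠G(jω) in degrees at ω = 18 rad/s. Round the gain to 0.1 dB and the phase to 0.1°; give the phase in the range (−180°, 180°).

At s = jω = j18:
quadratic: (j18)² + 2.5·j18 + 25 = -299 + j45 → |·| ≈ 302.37, ∠ ≈ 171.44°
|G| = 500 / 302.37 ≈ 1.6536
Gain = 20 log₁₀(1.6536) ≈ 4.37 dB
∠G = 0.00° − 171.44° = -171.44°

4.4 dB, -171.4°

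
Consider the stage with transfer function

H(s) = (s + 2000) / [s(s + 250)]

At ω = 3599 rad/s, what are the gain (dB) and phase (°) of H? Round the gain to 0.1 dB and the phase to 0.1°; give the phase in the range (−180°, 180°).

-70.0 dB, -115.1°

At s = jω = j3599:
zero (s+2000): 2000 + j3599 → |·| = √(2000²+3599²) = √16952801 ≈ 4117.4, ∠ = arctan(3599/2000) ≈ 60.94°
pole (s+250): 250 + j3599 → |·| = √(250²+3599²) = √13015301 ≈ 3607.7, ∠ = arctan(3599/250) ≈ 86.03°
pole at origin: |s| = 3599, ∠ = 90.00° (in denominator)
|H| = 1 · 4117.4 / 1.2984e+07 ≈ 0.00031711
Gain = 20 log₁₀(0.00031711) ≈ -69.98 dB
∠H = 60.94° − 176.03° = -115.09°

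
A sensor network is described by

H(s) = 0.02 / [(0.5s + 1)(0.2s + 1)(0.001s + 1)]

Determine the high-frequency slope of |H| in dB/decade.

-60 dB/decade

Each pole contributes −20 dB/decade at high frequency; each zero contributes +20 dB/decade.
Net: 0 zero(s) − 3 pole(s) → -60 dB/decade.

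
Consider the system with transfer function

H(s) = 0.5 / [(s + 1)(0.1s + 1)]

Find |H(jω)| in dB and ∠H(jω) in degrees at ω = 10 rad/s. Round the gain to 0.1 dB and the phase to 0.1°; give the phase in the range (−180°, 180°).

At ω = 10 rad/s:
pole (1 + j10·1) = 1 + j10 → |·| ≈ 10.05, ∠ ≈ 84.29°
pole (1 + j10·0.1) = 1 + j1 → |·| ≈ 1.4142, ∠ ≈ 45.00°
|H| = 0.5 · 1 / (10.05 · 1.4142) ≈ 0.03518
Gain = 20 log₁₀(0.03518) ≈ -29.07 dB
∠H = (0°) − (84.29° + 45.00°) = -129.29°

-29.1 dB, -129.3°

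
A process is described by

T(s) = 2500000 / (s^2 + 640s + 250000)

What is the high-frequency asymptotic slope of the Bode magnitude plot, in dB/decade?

Each pole contributes −20 dB/decade at high frequency; each zero contributes +20 dB/decade.
Net: 0 zero(s) − 2 pole(s) → -40 dB/decade.

-40 dB/decade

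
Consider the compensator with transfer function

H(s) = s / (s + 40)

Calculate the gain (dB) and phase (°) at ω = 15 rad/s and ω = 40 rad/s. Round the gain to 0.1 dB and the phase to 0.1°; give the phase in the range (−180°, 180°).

ω = 15: -9.1 dB, 69.4°; ω = 40: -3.0 dB, 45.0°

At s = jω = j15:
zero at origin: s = j15 → |·| = 15, ∠ = 90.00°
pole (s+40): 40 + j15 → |·| = √(40²+15²) = √1825 ≈ 42.72, ∠ = arctan(15/40) ≈ 20.56°
|H| = 1 · 15 / 42.72 ≈ 0.35112
Gain = 20 log₁₀(0.35112) ≈ -9.09 dB
∠H = 90.00° − 20.56° = 69.44°

At s = jω = j40:
zero at origin: s = j40 → |·| = 40, ∠ = 90.00°
pole (s+40): 40 + j40 → |·| = √(40²+40²) = √3200 ≈ 56.569, ∠ = arctan(40/40) ≈ 45.00°
|H| = 1 · 40 / 56.569 ≈ 0.7071
Gain = 20 log₁₀(0.7071) ≈ -3.01 dB
∠H = 90.00° − 45.00° = 45.00°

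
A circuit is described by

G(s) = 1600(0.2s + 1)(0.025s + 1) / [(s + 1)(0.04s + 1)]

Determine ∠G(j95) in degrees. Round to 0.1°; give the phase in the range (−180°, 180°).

At ω = 95 rad/s:
zero (1 + j95·0.2) = 1 + j19 → |·| ≈ 19.026, ∠ ≈ 86.99°
zero (1 + j95·0.025) = 1 + j2.375 → |·| ≈ 2.5769, ∠ ≈ 67.17°
pole (1 + j95·1) = 1 + j95 → |·| ≈ 95.005, ∠ ≈ 89.40°
pole (1 + j95·0.04) = 1 + j3.8 → |·| ≈ 3.9294, ∠ ≈ 75.26°
∠G = (86.99° + 67.17°) − (89.40° + 75.26°) = -10.50°

-10.5°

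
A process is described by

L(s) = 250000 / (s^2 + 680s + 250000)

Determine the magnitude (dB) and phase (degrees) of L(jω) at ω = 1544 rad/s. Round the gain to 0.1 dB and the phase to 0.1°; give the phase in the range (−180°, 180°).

At s = jω = j1544:
quadratic: (j1544)² + 680·j1544 + 250000 = -2133936 + j1049920 → |·| ≈ 2.3782e+06, ∠ ≈ 153.80°
|L| = 250000 / 2.3782e+06 ≈ 0.10512
Gain = 20 log₁₀(0.10512) ≈ -19.57 dB
∠L = 0.00° − 153.80° = -153.80°

-19.6 dB, -153.8°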